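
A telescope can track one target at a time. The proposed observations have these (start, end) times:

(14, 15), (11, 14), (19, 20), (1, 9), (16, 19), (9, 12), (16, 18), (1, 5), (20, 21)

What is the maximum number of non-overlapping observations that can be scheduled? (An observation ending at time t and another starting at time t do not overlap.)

6

Order by finish time; keep every interval that doesn't clash with the previous kept one.
Sorted by end: (1,5)  (1,9)  (9,12)  (11,14)  (14,15)  (16,18)  (16,19)  (19,20)  (20,21)
take (1,5); take (9,12); take (14,15); take (16,18); skip (16,19); take (19,20); take (20,21).
Selected 6 observations.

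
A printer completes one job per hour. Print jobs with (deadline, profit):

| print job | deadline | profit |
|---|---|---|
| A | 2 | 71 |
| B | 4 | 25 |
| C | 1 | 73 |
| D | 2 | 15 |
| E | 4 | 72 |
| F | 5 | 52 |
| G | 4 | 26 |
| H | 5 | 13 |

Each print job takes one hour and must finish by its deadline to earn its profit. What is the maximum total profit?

Take jobs in profit order; each goes to the latest open slot no later than its deadline.
By profit: C(d1,73), E(d4,72), A(d2,71), F(d5,52), G(d4,26), B(d4,25), D(d2,15), H(d5,13)
C→slot 1; E→slot 4; A→slot 2; F→slot 5; G→slot 3; B skipped; D skipped; H skipped.
Profit = 73 + 71 + 26 + 72 + 52 = 294

294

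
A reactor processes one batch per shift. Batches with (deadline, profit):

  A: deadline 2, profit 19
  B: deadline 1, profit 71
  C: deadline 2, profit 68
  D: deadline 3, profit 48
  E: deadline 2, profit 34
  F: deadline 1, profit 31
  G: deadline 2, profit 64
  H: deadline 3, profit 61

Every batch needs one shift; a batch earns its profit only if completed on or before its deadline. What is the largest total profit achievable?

By profit: B(d1,71), C(d2,68), G(d2,64), H(d3,61), D(d3,48), E(d2,34), F(d1,31), A(d2,19)
B→slot 1; C→slot 2; G skipped; H→slot 3; D skipped; E skipped; F skipped; A skipped.
Profit = 71 + 68 + 61 = 200

200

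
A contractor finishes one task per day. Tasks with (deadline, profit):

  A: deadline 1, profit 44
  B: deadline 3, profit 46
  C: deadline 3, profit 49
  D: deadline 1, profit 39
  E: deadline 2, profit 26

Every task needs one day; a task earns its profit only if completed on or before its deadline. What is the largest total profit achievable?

139

Sort by profit descending; place each in the latest free slot ≤ its deadline.
By profit: C(d3,49), B(d3,46), A(d1,44), D(d1,39), E(d2,26)
C→slot 3; B→slot 2; A→slot 1; D skipped; E skipped.
Profit = 44 + 46 + 49 = 139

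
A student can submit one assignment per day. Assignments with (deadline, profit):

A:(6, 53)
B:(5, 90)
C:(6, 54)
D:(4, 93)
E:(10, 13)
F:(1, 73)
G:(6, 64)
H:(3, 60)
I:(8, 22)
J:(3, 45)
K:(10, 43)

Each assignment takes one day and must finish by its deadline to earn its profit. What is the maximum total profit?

Take jobs in profit order; each goes to the latest open slot no later than its deadline.
By profit: D(d4,93), B(d5,90), F(d1,73), G(d6,64), H(d3,60), C(d6,54), A(d6,53), J(d3,45), K(d10,43), I(d8,22), E(d10,13)
D→slot 4; B→slot 5; F→slot 1; G→slot 6; H→slot 3; C→slot 2; A skipped; J skipped; K→slot 10; I→slot 8; E→slot 9.
Profit = 73 + 54 + 60 + 93 + 90 + 64 + 22 + 13 + 43 = 512

512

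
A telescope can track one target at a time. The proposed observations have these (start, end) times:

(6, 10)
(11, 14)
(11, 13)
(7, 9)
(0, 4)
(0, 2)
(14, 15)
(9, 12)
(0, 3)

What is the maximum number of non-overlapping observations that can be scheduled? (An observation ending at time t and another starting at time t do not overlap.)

Order by finish time; keep every interval that doesn't clash with the previous kept one.
By end time: (0,2), (0,3), (0,4), (7,9), (6,10), (9,12), (11,13), (11,14), (14,15).
Pick (0,2); next start ≥ 2 → (7,9); next start ≥ 9 → (9,12); next start ≥ 12 → (14,15).
Selected 4 observations.

4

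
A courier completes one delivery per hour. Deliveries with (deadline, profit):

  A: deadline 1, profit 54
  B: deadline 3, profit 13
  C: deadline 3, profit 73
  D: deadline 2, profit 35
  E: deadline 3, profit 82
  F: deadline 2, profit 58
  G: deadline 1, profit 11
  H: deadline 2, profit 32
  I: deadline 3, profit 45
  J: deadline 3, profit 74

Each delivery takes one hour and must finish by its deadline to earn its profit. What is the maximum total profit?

Profit order: E=82 J=74 C=73 F=58 A=54 I=45 D=35 H=32 B=13 G=11
Assign: E→slot 3, J→slot 2, C→slot 1, F skipped, A skipped, I skipped, D skipped, H skipped, B skipped, G skipped.
Slots: [1:C] [2:J] [3:E]
Profit = 73 + 74 + 82 = 229

229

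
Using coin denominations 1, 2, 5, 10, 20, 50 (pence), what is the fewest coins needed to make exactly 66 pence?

4

Use the largest denomination that fits, subtract, and repeat.
66 − 1×50→16 − 1×10→6 − 1×5→1 − 1×1→0
Total coins = 1 + 1 + 1 + 1 = 4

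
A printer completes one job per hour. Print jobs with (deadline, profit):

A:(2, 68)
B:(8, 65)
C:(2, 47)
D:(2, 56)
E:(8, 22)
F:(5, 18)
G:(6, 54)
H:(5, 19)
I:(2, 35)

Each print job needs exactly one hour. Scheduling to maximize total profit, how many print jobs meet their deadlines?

7

By profit: A(d2,68), B(d8,65), D(d2,56), G(d6,54), C(d2,47), I(d2,35), E(d8,22), H(d5,19), F(d5,18)
A→slot 2; B→slot 8; D→slot 1; G→slot 6; C skipped; I skipped; E→slot 7; H→slot 5; F→slot 4.
7 of 9 scheduled.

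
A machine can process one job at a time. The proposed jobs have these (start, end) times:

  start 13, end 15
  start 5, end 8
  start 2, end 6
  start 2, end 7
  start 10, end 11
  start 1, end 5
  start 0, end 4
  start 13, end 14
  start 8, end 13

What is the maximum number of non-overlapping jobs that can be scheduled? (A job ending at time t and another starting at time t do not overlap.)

4

Sort by end time and greedily take each interval whose start is ≥ the last chosen end.
Sorted by end: (0,4)  (1,5)  (2,6)  (2,7)  (5,8)  (10,11)  (8,13)  (13,14)  (13,15)
take (0,4); skip (2,7); take (5,8); take (10,11); take (13,14).
Selected 4 jobs.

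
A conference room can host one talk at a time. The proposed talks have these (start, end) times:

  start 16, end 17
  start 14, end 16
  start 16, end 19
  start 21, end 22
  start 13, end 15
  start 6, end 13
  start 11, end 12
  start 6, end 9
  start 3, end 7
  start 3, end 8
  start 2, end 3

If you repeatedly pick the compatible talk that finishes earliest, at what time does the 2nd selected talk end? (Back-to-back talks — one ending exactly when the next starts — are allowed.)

7

Order by finish time; keep every interval that doesn't clash with the previous kept one.
Sorted by end: (2,3)  (3,7)  (3,8)  (6,9)  (11,12)  (6,13)  (13,15)  (14,16)  (16,17)  (16,19)  (21,22)
take (2,3); take (3,7); skip (3,8); take (11,12); take (13,15); take (16,17); skip (16,19); take (21,22).
Selected: (2,3) (3,7) (11,12) (13,15) (16,17) (21,22)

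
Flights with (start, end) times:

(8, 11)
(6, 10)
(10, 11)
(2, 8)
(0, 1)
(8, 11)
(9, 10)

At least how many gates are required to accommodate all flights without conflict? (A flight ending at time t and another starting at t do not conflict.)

The answer is the maximum number of intervals overlapping at any instant.
starts: [0, 2, 6, 8, 8, 9, 10]
ends:   [1, 8, 10, 10, 11, 11, 11]
s0→1 e1→0 s2→1 s6→2 e8→1 s8→2 s8→3 s9→4  — peak 4.

4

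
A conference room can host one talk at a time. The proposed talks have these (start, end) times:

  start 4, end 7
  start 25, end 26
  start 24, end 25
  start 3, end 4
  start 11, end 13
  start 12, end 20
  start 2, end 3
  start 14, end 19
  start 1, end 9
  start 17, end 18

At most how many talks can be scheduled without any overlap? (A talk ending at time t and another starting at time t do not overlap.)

7

Sorted by end: (2,3)  (3,4)  (4,7)  (1,9)  (11,13)  (17,18)  (14,19)  (12,20)  (24,25)  (25,26)
take (2,3); take (3,4); take (4,7); take (11,13); take (17,18); skip (14,19); skip (12,20); take (24,25); take (25,26).
Selected 7 talks.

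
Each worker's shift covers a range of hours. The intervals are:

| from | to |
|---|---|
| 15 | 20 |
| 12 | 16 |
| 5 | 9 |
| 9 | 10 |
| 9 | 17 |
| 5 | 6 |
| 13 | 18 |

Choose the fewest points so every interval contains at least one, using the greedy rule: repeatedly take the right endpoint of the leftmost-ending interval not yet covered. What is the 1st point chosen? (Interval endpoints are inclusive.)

Process intervals by earliest right end; each time one isn't hit yet, stab at its right endpoint.
Sorted: [5,6] [5,9] [9,10] [12,16] [9,17] [13,18] [15,20]
{[5,6],[5,9]} hit by 6; {[9,10]} hit by 10; {[12,16],[9,17],[13,18],[15,20]} hit by 16.
Points: 6, 10, 16 (3 total).

6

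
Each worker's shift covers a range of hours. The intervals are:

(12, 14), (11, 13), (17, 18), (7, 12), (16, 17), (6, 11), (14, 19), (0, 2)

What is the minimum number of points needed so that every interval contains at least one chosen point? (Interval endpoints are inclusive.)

Sort by right endpoint; whenever an interval is uncovered, place a point at its right end.
By right end: [0,2]  [6,11]  [7,12]  [11,13]  [12,14]  [16,17]  [17,18]  [14,19]
[0,2] uncovered → point at 2; [6,11] uncovered → point at 11; [12,14] uncovered → point at 14; [16,17] uncovered → point at 17.
Points: 2, 11, 14, 17 (4 total).

4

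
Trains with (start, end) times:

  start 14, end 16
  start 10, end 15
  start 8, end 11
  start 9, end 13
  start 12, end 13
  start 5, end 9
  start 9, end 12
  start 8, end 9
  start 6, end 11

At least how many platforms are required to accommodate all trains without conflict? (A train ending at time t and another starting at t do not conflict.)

The answer is the maximum number of intervals overlapping at any instant.
Events (time:±→running): 5:+→1 6:+→2 8:+→3 8:+→4 9:-→3 9:-→2 9:+→3 9:+→4 10:+→5 … peak 5.

5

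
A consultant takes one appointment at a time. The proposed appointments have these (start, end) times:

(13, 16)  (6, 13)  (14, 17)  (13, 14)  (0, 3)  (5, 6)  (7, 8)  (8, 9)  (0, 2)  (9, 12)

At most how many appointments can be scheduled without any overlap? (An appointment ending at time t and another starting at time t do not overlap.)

7

Sort by end time and greedily take each interval whose start is ≥ the last chosen end.
By end time: (0,2), (0,3), (5,6), (7,8), (8,9), (9,12), (6,13), (13,14), (13,16), (14,17).
Pick (0,2); next start ≥ 2 → (5,6); next start ≥ 6 → (7,8); next start ≥ 8 → (8,9); next start ≥ 9 → (9,12); next start ≥ 12 → (13,14); next start ≥ 14 → (14,17).
Selected 7 appointments.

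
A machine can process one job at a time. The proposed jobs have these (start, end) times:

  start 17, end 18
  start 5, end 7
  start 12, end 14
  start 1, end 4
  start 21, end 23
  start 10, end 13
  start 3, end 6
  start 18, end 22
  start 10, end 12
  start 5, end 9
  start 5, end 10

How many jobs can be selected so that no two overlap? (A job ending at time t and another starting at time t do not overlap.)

Sorted by end: (1,4)  (3,6)  (5,7)  (5,9)  (5,10)  (10,12)  (10,13)  (12,14)  (17,18)  (18,22)  (21,23)
take (1,4); take (5,7); take (10,12); skip (10,13); take (12,14); take (17,18); take (18,22); skip (21,23).
Selected 6 jobs.

6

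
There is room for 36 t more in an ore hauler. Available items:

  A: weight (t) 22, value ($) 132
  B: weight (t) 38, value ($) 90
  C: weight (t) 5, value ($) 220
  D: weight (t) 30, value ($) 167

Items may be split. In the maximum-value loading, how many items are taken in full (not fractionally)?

2

Ratios (sorted): C 44.00, A 6.00, D 5.57, B 2.37
take C (5 @ 220); take A (22 @ 132); take 9/30 of D → 50.10. Capacity used 36/36.
2 item(s) taken whole; one partial (take 9/30 of D).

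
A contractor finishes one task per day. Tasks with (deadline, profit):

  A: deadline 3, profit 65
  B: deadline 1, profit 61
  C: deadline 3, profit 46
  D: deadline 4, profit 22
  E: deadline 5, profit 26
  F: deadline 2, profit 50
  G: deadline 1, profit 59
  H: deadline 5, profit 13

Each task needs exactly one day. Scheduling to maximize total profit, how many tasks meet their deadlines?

Sort by profit descending; place each in the latest free slot ≤ its deadline.
By profit: A(d3,65), B(d1,61), G(d1,59), F(d2,50), C(d3,46), E(d5,26), D(d4,22), H(d5,13)
A→slot 3; B→slot 1; G skipped; F→slot 2; C skipped; E→slot 5; D→slot 4; H skipped.
5 of 8 scheduled.

5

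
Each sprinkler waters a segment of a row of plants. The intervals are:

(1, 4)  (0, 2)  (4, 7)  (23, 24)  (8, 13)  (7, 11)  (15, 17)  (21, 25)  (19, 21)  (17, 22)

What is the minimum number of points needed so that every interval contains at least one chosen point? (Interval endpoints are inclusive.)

6

Sort by right endpoint; whenever an interval is uncovered, place a point at its right end.
Sorted: [0,2] [1,4] [4,7] [7,11] [8,13] [15,17] [19,21] [17,22] [23,24] [21,25]
{[0,2],[1,4]} hit by 2; {[4,7],[7,11]} hit by 7; {[8,13]} hit by 13; {[15,17]} hit by 17; {[19,21],[17,22]} hit by 21; {[23,24],[21,25]} hit by 24.
Points: 2, 7, 13, 17, 21, 24 (6 total).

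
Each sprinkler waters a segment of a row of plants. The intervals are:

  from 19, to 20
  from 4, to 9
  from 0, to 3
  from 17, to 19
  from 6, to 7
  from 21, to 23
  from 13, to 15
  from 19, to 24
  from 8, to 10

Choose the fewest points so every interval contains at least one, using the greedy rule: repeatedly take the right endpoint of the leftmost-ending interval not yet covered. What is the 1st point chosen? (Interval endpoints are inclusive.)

Process intervals by earliest right end; each time one isn't hit yet, stab at its right endpoint.
By right end: [0,3]  [6,7]  [4,9]  [8,10]  [13,15]  [17,19]  [19,20]  [21,23]  [19,24]
[0,3] uncovered → point at 3; [6,7] uncovered → point at 7; [8,10] uncovered → point at 10; [13,15] uncovered → point at 15; [17,19] uncovered → point at 19; [21,23] uncovered → point at 23.
Points: 3, 7, 10, 15, 19, 23 (6 total).

3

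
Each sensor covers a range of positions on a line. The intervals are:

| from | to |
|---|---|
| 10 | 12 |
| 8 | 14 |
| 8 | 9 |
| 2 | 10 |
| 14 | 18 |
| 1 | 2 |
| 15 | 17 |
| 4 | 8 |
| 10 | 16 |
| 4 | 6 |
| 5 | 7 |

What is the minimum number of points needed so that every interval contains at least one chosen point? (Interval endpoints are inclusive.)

Process intervals by earliest right end; each time one isn't hit yet, stab at its right endpoint.
Sorted: [1,2] [4,6] [5,7] [4,8] [8,9] [2,10] [10,12] [8,14] [10,16] [15,17] [14,18]
{[1,2]} hit by 2; {[4,6],[5,7],[4,8]} hit by 6; {[8,9],[2,10]} hit by 9; {[10,12],[8,14],[10,16]} hit by 12; {[15,17],[14,18]} hit by 17.
Points: 2, 6, 9, 12, 17 (5 total).

5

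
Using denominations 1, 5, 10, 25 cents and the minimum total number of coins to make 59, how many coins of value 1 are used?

4

Use the largest denomination that fits, subtract, and repeat.
59 = 2×25 + 1×5 + 4×1
Count of 1: 4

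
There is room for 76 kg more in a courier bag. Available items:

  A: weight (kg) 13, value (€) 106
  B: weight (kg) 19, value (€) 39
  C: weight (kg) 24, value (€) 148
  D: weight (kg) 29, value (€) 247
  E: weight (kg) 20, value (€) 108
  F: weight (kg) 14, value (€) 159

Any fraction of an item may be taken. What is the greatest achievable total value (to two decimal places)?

Order: F (159/14=11.36) > D (247/29=8.52) > A (106/13=8.15) > C (148/24=6.17) > E (108/20=5.40) > B (39/19=2.05)
Fill: take F (14 @ 159) → take D (29 @ 247) → take A (13 @ 106) → take 20/24 of C → 123.33; 76/76 used.
Total value = 635.33

635.33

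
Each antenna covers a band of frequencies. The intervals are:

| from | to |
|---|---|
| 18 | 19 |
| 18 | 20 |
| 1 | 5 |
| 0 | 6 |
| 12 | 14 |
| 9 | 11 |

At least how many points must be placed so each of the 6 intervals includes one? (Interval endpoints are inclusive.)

4

Sort by right endpoint; whenever an interval is uncovered, place a point at its right end.
Sorted: [1,5] [0,6] [9,11] [12,14] [18,19] [18,20]
{[1,5],[0,6]} hit by 5; {[9,11]} hit by 11; {[12,14]} hit by 14; {[18,19],[18,20]} hit by 19.
Points: 5, 11, 14, 19 (4 total).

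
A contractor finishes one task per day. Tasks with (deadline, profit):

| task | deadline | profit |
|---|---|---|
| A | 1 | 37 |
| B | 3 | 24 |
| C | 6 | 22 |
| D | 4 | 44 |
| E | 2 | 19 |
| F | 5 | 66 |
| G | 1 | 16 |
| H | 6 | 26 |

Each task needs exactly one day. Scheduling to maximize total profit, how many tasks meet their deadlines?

6

Profit order: F=66 D=44 A=37 H=26 B=24 C=22 E=19 G=16
Assign: F→slot 5, D→slot 4, A→slot 1, H→slot 6, B→slot 3, C→slot 2, E skipped, G skipped.
Slots: [1:A] [2:C] [3:B] [4:D] [5:F] [6:H]
6 of 8 scheduled.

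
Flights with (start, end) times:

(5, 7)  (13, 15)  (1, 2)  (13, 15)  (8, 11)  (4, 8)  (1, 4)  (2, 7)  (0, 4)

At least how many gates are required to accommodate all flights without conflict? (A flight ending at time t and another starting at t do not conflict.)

3

The answer is the maximum number of intervals overlapping at any instant.
Events (time:±→running): 0:+→1 1:+→2 1:+→3 … peak 3.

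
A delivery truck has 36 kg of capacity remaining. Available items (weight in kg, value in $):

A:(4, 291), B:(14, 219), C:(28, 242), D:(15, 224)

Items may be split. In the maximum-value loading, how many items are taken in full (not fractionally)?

3

Sort by value per unit weight and fill in that order.
Order: A (291/4=72.75) > B (219/14=15.64) > D (224/15=14.93) > C (242/28=8.64)
Fill: take A (4 @ 291) → take B (14 @ 219) → take D (15 @ 224) → take 3/28 of C → 25.93; 36/36 used.
3 item(s) taken whole; one partial (take 3/28 of C).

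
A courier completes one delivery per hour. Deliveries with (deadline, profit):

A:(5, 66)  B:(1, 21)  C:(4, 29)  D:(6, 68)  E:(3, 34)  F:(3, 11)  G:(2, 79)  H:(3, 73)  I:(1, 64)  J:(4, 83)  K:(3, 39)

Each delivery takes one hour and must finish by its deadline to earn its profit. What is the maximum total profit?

433

Sort by profit descending; place each in the latest free slot ≤ its deadline.
Profit order: J=83 G=79 H=73 D=68 A=66 I=64 K=39 E=34 C=29 B=21 F=11
Assign: J→slot 4, G→slot 2, H→slot 3, D→slot 6, A→slot 5, I→slot 1, K skipped, E skipped, C skipped, B skipped, F skipped.
Slots: [1:I] [2:G] [3:H] [4:J] [5:A] [6:D]
Profit = 64 + 79 + 73 + 83 + 66 + 68 = 433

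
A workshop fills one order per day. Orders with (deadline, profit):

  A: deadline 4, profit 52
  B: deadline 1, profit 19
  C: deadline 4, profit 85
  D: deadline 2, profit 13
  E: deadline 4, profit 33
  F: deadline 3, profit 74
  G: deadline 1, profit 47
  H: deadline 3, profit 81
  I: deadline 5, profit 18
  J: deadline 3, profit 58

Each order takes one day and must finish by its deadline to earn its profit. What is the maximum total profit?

By profit: C(d4,85), H(d3,81), F(d3,74), J(d3,58), A(d4,52), G(d1,47), E(d4,33), B(d1,19), I(d5,18), D(d2,13)
C→slot 4; H→slot 3; F→slot 2; J→slot 1; A skipped; G skipped; E skipped; B skipped; I→slot 5; D skipped.
Profit = 58 + 74 + 81 + 85 + 18 = 316

316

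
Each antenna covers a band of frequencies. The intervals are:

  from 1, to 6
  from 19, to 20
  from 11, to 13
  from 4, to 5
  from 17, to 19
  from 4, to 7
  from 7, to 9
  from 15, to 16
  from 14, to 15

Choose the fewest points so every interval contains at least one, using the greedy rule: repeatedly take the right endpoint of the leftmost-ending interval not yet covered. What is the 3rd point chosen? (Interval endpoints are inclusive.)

13

Sorted: [4,5] [1,6] [4,7] [7,9] [11,13] [14,15] [15,16] [17,19] [19,20]
{[4,5],[1,6],[4,7]} hit by 5; {[7,9]} hit by 9; {[11,13]} hit by 13; {[14,15],[15,16]} hit by 15; {[17,19],[19,20]} hit by 19.
Points: 5, 9, 13, 15, 19 (5 total).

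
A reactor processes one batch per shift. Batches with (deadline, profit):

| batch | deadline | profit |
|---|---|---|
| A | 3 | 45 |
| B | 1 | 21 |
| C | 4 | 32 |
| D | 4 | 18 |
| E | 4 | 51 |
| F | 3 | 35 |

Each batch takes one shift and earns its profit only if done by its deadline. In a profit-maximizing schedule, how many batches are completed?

4

Sort by profit descending; place each in the latest free slot ≤ its deadline.
By profit: E(d4,51), A(d3,45), F(d3,35), C(d4,32), B(d1,21), D(d4,18)
E→slot 4; A→slot 3; F→slot 2; C→slot 1; B skipped; D skipped.
4 of 6 scheduled.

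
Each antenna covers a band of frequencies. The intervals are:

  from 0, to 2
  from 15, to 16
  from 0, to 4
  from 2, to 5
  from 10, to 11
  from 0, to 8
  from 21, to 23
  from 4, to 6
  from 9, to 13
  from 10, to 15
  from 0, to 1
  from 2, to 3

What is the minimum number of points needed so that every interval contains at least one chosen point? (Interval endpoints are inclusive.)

6

Sort by right endpoint; whenever an interval is uncovered, place a point at its right end.
Sorted: [0,1] [0,2] [2,3] [0,4] [2,5] [4,6] [0,8] [10,11] [9,13] [10,15] [15,16] [21,23]
{[0,1],[0,2]} hit by 1; {[2,3],[0,4],[2,5]} hit by 3; {[4,6],[0,8]} hit by 6; {[10,11],[9,13],[10,15]} hit by 11; {[15,16]} hit by 16; {[21,23]} hit by 23.
Points: 1, 3, 6, 11, 16, 23 (6 total).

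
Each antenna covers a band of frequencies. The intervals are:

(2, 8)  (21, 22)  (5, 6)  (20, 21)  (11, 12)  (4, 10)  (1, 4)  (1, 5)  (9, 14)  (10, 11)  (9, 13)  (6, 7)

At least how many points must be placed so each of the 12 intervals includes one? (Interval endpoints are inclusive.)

Sort by right endpoint; whenever an interval is uncovered, place a point at its right end.
By right end: [1,4]  [1,5]  [5,6]  [6,7]  [2,8]  [4,10]  [10,11]  [11,12]  [9,13]  [9,14]  [20,21]  [21,22]
[1,4] uncovered → point at 4; [5,6] uncovered → point at 6; [10,11] uncovered → point at 11; [20,21] uncovered → point at 21.
Points: 4, 6, 11, 21 (4 total).

4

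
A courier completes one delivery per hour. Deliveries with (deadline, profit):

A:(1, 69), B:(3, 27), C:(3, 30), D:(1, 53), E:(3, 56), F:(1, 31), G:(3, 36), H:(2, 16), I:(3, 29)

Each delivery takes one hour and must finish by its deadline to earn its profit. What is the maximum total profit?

161

Sort by profit descending; place each in the latest free slot ≤ its deadline.
By profit: A(d1,69), E(d3,56), D(d1,53), G(d3,36), F(d1,31), C(d3,30), I(d3,29), B(d3,27), H(d2,16)
A→slot 1; E→slot 3; D skipped; G→slot 2; F skipped; C skipped; I skipped; B skipped; H skipped.
Profit = 69 + 36 + 56 = 161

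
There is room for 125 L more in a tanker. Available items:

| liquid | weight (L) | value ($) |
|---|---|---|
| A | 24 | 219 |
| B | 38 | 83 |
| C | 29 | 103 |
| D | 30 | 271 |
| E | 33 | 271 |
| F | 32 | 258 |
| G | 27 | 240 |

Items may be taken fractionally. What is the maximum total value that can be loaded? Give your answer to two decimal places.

Greedy by value/weight ratio, highest first.
Ratios (sorted): A 9.12, D 9.03, G 8.89, E 8.21, F 8.06, C 3.55, B 2.18
take A (24 @ 219); take D (30 @ 271); take G (27 @ 240); take E (33 @ 271); take 11/32 of F → 88.69. Capacity used 125/125.
Total value = 1089.69

1089.69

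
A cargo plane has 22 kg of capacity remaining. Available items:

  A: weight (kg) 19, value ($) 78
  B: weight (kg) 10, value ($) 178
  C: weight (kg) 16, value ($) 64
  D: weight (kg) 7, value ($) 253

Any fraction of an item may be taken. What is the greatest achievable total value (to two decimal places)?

451.53

Ratios (sorted): D 36.14, B 17.80, A 4.11, C 4.00
take D (7 @ 253); take B (10 @ 178); take 5/19 of A → 20.53. Capacity used 22/22.
Total value = 451.53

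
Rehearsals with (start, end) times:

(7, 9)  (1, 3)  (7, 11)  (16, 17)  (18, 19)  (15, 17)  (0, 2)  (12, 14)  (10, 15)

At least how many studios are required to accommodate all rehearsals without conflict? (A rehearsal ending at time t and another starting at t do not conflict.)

2

Count concurrent intervals with a sweep; the peak is the room count.
starts: [0, 1, 7, 7, 10, 12, 15, 16, 18]
ends:   [2, 3, 9, 11, 14, 15, 17, 17, 19]
s0→1 s1→2  — peak 2.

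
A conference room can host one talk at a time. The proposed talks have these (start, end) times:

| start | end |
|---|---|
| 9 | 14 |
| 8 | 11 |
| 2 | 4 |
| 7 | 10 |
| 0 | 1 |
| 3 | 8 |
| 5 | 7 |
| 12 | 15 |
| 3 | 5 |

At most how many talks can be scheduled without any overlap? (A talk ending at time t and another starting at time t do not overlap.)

5

Sorted by end: (0,1)  (2,4)  (3,5)  (5,7)  (3,8)  (7,10)  (8,11)  (9,14)  (12,15)
take (0,1); take (2,4); take (5,7); take (7,10); take (12,15).
Selected 5 talks.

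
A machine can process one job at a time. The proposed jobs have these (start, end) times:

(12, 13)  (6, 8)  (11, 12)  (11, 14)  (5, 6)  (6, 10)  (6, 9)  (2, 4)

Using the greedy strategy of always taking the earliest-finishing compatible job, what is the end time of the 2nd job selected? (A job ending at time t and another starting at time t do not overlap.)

6

Order by finish time; keep every interval that doesn't clash with the previous kept one.
Sorted by end: (2,4)  (5,6)  (6,8)  (6,9)  (6,10)  (11,12)  (12,13)  (11,14)
take (2,4); take (5,6); take (6,8); skip (6,10); take (11,12); take (12,13).
Selected: (2,4) (5,6) (6,8) (11,12) (12,13)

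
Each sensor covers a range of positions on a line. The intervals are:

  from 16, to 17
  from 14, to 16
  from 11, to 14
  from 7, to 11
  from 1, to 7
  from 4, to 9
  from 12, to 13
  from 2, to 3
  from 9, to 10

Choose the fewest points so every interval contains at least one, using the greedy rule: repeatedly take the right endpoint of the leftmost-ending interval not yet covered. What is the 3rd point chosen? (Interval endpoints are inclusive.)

Process intervals by earliest right end; each time one isn't hit yet, stab at its right endpoint.
By right end: [2,3]  [1,7]  [4,9]  [9,10]  [7,11]  [12,13]  [11,14]  [14,16]  [16,17]
[2,3] uncovered → point at 3; [4,9] uncovered → point at 9; [12,13] uncovered → point at 13; [14,16] uncovered → point at 16.
Points: 3, 9, 13, 16 (4 total).

13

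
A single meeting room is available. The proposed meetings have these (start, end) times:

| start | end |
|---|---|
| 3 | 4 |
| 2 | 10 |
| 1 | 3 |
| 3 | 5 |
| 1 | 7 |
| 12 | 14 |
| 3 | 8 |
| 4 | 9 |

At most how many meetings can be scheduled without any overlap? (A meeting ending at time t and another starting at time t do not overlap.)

4

By end time: (1,3), (3,4), (3,5), (1,7), (3,8), (4,9), (2,10), (12,14).
Pick (1,3); next start ≥ 3 → (3,4); next start ≥ 4 → (4,9); next start ≥ 9 → (12,14).
Selected 4 meetings.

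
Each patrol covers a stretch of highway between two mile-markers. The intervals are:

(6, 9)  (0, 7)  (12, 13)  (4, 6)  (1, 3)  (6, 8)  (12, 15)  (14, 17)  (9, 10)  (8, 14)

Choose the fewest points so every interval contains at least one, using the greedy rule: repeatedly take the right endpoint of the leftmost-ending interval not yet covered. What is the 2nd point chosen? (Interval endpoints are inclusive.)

Sorted: [1,3] [4,6] [0,7] [6,8] [6,9] [9,10] [12,13] [8,14] [12,15] [14,17]
{[1,3]} hit by 3; {[4,6],[0,7],[6,8],[6,9]} hit by 6; {[9,10]} hit by 10; {[12,13],[8,14],[12,15]} hit by 13; {[14,17]} hit by 17.
Points: 3, 6, 10, 13, 17 (5 total).

6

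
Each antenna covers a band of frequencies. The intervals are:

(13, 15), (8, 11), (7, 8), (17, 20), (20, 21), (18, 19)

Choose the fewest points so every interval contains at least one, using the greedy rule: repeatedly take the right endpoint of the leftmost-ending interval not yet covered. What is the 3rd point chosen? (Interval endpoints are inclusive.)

19

Sort by right endpoint; whenever an interval is uncovered, place a point at its right end.
Sorted: [7,8] [8,11] [13,15] [18,19] [17,20] [20,21]
{[7,8],[8,11]} hit by 8; {[13,15]} hit by 15; {[18,19],[17,20]} hit by 19; {[20,21]} hit by 21.
Points: 8, 15, 19, 21 (4 total).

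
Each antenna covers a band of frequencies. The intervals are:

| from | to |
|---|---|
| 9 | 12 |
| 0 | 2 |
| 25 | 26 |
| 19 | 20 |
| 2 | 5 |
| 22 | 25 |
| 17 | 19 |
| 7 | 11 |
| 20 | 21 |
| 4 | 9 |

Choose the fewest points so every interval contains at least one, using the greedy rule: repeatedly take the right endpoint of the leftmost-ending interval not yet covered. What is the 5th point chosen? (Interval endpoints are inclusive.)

By right end: [0,2]  [2,5]  [4,9]  [7,11]  [9,12]  [17,19]  [19,20]  [20,21]  [22,25]  [25,26]
[0,2] uncovered → point at 2; [4,9] uncovered → point at 9; [17,19] uncovered → point at 19; [20,21] uncovered → point at 21; [22,25] uncovered → point at 25.
Points: 2, 9, 19, 21, 25 (5 total).

25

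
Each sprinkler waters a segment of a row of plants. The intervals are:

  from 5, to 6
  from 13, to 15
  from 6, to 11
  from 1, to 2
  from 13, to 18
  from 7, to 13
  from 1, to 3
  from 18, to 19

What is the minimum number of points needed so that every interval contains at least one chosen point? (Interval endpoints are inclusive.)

4

Sort by right endpoint; whenever an interval is uncovered, place a point at its right end.
By right end: [1,2]  [1,3]  [5,6]  [6,11]  [7,13]  [13,15]  [13,18]  [18,19]
[1,2] uncovered → point at 2; [5,6] uncovered → point at 6; [7,13] uncovered → point at 13; [18,19] uncovered → point at 19.
Points: 2, 6, 13, 19 (4 total).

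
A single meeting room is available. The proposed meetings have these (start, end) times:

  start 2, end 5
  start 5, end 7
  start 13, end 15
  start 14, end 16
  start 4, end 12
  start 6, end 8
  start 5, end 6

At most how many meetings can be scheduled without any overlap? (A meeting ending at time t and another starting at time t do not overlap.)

4

Order by finish time; keep every interval that doesn't clash with the previous kept one.
Sorted by end: (2,5)  (5,6)  (5,7)  (6,8)  (4,12)  (13,15)  (14,16)
take (2,5); take (5,6); take (6,8); take (13,15).
Selected 4 meetings.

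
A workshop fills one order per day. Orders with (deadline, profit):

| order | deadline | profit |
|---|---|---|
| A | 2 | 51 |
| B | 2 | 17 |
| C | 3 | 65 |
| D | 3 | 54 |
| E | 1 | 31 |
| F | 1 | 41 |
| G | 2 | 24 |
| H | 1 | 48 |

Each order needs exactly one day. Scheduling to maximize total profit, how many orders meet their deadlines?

3

By profit: C(d3,65), D(d3,54), A(d2,51), H(d1,48), F(d1,41), E(d1,31), G(d2,24), B(d2,17)
C→slot 3; D→slot 2; A→slot 1; H skipped; F skipped; E skipped; G skipped; B skipped.
3 of 8 scheduled.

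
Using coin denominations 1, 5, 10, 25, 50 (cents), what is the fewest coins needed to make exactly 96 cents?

5

96 − 1×50→46 − 1×25→21 − 2×10→1 − 1×1→0
Total coins = 1 + 1 + 2 + 1 = 5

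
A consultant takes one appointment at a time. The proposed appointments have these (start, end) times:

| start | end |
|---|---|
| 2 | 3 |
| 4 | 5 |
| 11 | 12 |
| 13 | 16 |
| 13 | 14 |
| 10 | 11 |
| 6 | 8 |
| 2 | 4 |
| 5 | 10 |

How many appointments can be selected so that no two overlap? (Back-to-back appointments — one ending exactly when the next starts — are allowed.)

6

By end time: (2,3), (2,4), (4,5), (6,8), (5,10), (10,11), (11,12), (13,14), (13,16).
Pick (2,3); next start ≥ 3 → (4,5); next start ≥ 5 → (6,8); next start ≥ 8 → (10,11); next start ≥ 11 → (11,12); next start ≥ 12 → (13,14).
Selected 6 appointments.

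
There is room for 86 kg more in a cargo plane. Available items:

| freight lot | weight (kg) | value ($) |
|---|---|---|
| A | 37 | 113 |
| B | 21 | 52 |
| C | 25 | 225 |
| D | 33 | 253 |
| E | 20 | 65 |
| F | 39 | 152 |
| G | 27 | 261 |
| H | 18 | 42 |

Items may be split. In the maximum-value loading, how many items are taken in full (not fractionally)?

Order: G (261/27=9.67) > C (225/25=9.00) > D (253/33=7.67) > F (152/39=3.90) > E (65/20=3.25) > A (113/37=3.05) > B (52/21=2.48) > H (42/18=2.33)
Fill: take G (27 @ 261) → take C (25 @ 225) → take D (33 @ 253) → take 1/39 of F → 3.90; 86/86 used.
3 item(s) taken whole; one partial (take 1/39 of F).

3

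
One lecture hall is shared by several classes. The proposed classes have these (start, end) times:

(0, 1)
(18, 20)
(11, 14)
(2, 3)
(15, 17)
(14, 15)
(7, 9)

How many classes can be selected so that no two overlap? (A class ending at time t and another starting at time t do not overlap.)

Sorted by end: (0,1)  (2,3)  (7,9)  (11,14)  (14,15)  (15,17)  (18,20)
take (0,1); take (2,3); take (7,9); take (11,14); take (14,15); take (15,17); take (18,20).
Selected 7 classes.

7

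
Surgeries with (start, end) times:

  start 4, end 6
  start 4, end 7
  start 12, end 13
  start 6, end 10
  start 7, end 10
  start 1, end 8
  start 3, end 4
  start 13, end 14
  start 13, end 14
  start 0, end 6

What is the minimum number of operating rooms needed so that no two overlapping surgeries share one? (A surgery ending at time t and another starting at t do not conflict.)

starts: [0, 1, 3, 4, 4, 6, 7, 12, 13, 13]
ends:   [4, 6, 6, 7, 8, 10, 10, 13, 14, 14]
s0→1 s1→2 s3→3 e4→2 s4→3 s4→4  — peak 4.

4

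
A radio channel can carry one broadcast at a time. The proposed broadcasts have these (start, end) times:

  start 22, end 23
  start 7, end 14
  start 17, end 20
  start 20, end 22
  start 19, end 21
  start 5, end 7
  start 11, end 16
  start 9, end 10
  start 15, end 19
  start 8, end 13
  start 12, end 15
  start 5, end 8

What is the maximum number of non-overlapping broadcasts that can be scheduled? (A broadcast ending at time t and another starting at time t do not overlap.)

Sorted by end: (5,7)  (5,8)  (9,10)  (8,13)  (7,14)  (12,15)  (11,16)  (15,19)  (17,20)  (19,21)  (20,22)  (22,23)
take (5,7); skip (5,8); take (9,10); take (12,15); skip (11,16); take (15,19); take (19,21); skip (20,22); take (22,23).
Selected 6 broadcasts.

6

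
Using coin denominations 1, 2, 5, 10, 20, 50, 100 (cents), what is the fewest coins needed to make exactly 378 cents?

378 = 3×100 + 1×50 + 1×20 + 1×5 + 1×2 + 1×1
Total coins = 3 + 1 + 1 + 1 + 1 + 1 = 8

8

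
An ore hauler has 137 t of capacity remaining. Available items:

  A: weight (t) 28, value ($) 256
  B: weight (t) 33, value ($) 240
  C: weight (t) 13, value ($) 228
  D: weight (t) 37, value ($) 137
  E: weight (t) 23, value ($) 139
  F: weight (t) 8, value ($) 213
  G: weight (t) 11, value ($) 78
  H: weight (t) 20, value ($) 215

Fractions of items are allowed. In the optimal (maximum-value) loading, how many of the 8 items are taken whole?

Sort by value per unit weight and fill in that order.
Ratios (sorted): F 26.62, C 17.54, H 10.75, A 9.14, B 7.27, G 7.09, E 6.04, D 3.70
take F (8 @ 213); take C (13 @ 228); take H (20 @ 215); take A (28 @ 256); take B (33 @ 240); take G (11 @ 78); take E (23 @ 139); take 1/37 of D → 3.70. Capacity used 137/137.
7 item(s) taken whole; one partial (take 1/37 of D).

7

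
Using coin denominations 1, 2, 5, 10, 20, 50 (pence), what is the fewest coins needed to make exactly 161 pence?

5

Use the largest denomination that fits, subtract, and repeat.
161 = 3×50 + 1×10 + 1×1
Total coins = 3 + 1 + 1 = 5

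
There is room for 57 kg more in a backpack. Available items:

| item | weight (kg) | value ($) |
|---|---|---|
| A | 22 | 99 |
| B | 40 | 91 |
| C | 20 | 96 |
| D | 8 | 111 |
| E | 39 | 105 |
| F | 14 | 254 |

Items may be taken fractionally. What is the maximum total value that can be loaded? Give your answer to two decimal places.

Greedy by value/weight ratio, highest first.
Ratios (sorted): F 18.14, D 13.88, C 4.80, A 4.50, E 2.69, B 2.27
take F (14 @ 254); take D (8 @ 111); take C (20 @ 96); take 15/22 of A → 67.50. Capacity used 57/57.
Total value = 528.50

528.50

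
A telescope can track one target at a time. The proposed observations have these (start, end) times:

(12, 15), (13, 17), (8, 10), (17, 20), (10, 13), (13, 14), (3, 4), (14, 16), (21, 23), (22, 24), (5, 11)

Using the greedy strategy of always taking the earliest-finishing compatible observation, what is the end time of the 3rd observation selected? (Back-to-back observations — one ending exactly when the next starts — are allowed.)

13

By end time: (3,4), (8,10), (5,11), (10,13), (13,14), (12,15), (14,16), (13,17), (17,20), (21,23), (22,24).
Pick (3,4); next start ≥ 4 → (8,10); next start ≥ 10 → (10,13); next start ≥ 13 → (13,14); next start ≥ 14 → (14,16); next start ≥ 16 → (17,20); next start ≥ 20 → (21,23).
Selected: (3,4) (8,10) (10,13) (13,14) (14,16) (17,20) (21,23)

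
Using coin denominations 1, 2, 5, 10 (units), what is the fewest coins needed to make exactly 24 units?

Use the largest denomination that fits, subtract, and repeat.
24 = 2×10 + 2×2
Total coins = 2 + 2 = 4

4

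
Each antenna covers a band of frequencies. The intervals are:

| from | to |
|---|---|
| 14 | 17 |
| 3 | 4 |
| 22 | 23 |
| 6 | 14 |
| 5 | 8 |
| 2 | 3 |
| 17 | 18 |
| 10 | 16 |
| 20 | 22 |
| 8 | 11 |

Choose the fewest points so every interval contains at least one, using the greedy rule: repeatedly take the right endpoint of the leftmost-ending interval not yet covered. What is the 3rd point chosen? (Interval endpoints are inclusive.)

16

Process intervals by earliest right end; each time one isn't hit yet, stab at its right endpoint.
By right end: [2,3]  [3,4]  [5,8]  [8,11]  [6,14]  [10,16]  [14,17]  [17,18]  [20,22]  [22,23]
[2,3] uncovered → point at 3; [5,8] uncovered → point at 8; [10,16] uncovered → point at 16; [17,18] uncovered → point at 18; [20,22] uncovered → point at 22.
Points: 3, 8, 16, 18, 22 (5 total).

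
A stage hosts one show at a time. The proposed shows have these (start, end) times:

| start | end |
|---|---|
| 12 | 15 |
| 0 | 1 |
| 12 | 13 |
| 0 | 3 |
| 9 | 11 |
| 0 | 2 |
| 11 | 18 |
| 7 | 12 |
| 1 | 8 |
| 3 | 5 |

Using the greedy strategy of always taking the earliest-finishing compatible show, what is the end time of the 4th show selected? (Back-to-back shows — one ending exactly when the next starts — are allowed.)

13

Sort by end time and greedily take each interval whose start is ≥ the last chosen end.
By end time: (0,1), (0,2), (0,3), (3,5), (1,8), (9,11), (7,12), (12,13), (12,15), (11,18).
Pick (0,1); next start ≥ 1 → (3,5); next start ≥ 5 → (9,11); next start ≥ 11 → (12,13).
Selected: (0,1) (3,5) (9,11) (12,13)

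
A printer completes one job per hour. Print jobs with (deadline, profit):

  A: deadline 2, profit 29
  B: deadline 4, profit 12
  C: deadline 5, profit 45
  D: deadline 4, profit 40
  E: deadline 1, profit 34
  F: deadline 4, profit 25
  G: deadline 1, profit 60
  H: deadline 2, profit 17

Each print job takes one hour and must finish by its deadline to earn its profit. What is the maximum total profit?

Profit order: G=60 C=45 D=40 E=34 A=29 F=25 H=17 B=12
Assign: G→slot 1, C→slot 5, D→slot 4, E skipped, A→slot 2, F→slot 3, H skipped, B skipped.
Slots: [1:G] [2:A] [3:F] [4:D] [5:C]
Profit = 60 + 29 + 25 + 40 + 45 = 199

199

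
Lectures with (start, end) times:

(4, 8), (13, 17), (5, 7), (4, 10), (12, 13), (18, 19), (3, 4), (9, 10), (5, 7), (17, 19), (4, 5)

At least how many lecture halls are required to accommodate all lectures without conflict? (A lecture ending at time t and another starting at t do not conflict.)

4

Count concurrent intervals with a sweep; the peak is the room count.
starts: [3, 4, 4, 4, 5, 5, 9, 12, 13, 17, 18]
ends:   [4, 5, 7, 7, 8, 10, 10, 13, 17, 19, 19]
s3→1 e4→0 s4→1 s4→2 s4→3 e5→2 s5→3 s5→4  — peak 4.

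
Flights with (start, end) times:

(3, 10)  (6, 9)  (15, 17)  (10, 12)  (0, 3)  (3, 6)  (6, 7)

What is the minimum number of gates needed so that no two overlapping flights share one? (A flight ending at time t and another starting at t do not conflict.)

Count concurrent intervals with a sweep; the peak is the room count.
Events (time:±→running): 0:+→1 3:-→0 3:+→1 3:+→2 6:-→1 6:+→2 6:+→3 … peak 3.

3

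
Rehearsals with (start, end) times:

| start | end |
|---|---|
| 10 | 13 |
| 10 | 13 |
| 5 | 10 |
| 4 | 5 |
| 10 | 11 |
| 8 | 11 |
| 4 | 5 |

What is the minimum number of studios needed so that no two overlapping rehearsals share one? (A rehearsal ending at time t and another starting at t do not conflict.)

Events (time:±→running): 4:+→1 4:+→2 5:-→1 5:-→0 5:+→1 8:+→2 10:-→1 10:+→2 10:+→3 10:+→4 … peak 4.

4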